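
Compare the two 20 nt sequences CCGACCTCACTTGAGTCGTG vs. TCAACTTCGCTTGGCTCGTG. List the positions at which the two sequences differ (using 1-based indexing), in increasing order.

1, 3, 6, 9, 14, 15

Differences at position 1 (C→T), position 3 (G→A), position 6 (C→T), position 9 (A→G), position 14 (A→G), position 15 (G→C).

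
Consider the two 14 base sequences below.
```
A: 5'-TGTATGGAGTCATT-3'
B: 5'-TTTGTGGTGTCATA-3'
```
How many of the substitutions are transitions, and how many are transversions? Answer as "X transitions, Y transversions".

1 transition, 3 transversions

Transitions (purine↔purine or pyrimidine↔pyrimidine): 4 A→G.
Transversions (purine↔pyrimidine): 2 G→T, 8 A→T, 14 T→A.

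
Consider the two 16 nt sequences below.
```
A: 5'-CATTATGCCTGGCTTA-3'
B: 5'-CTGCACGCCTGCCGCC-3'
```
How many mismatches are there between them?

8

The sequences differ at sites 2, 3, 4, 6, 12, 14, 15, 16 (1-based) — 8 in total.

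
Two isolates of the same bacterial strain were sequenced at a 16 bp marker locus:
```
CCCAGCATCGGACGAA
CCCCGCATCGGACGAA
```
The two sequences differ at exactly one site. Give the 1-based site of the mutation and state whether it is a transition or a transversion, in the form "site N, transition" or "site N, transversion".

Site 4 changes A→C. A is a purine and C is a pyrimidine, so this is a transversion.

site 4, transversion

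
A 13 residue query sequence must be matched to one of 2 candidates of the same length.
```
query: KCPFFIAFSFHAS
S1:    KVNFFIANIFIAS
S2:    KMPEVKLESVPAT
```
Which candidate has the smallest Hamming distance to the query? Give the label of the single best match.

Hamming distances to query — S1: 5; S2: 9.
Smallest is S1 with 5 mismatches.

S1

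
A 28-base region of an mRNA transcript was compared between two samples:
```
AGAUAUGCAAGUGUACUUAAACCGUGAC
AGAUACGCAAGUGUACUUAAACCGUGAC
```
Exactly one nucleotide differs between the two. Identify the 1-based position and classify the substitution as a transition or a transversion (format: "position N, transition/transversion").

position 6, transition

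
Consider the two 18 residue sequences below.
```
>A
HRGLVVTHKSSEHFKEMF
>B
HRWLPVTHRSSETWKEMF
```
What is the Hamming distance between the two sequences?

The sequences differ at positions 3, 5, 9, 13, 14 (1-based) — 5 in total.

5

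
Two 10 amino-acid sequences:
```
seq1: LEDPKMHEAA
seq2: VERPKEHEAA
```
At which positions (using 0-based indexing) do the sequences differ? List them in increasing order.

0, 2, 5

Differences at position 0 (L→V), position 2 (D→R), position 5 (M→E).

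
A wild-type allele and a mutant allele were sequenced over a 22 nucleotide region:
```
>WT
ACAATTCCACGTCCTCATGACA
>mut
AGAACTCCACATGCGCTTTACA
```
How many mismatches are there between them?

7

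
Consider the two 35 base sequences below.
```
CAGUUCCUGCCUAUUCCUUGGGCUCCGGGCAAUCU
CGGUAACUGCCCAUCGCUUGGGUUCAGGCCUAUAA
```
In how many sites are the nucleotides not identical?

Comparing position by position, 12 sites differ: 2 (A/G), 5 (U/A), 6 (C/A), 12 (U/C), 15 (U/C), 16 (C/G), 23 (C/U), 26 (C/A), 29 (G/C), 31 (A/U), 34 (C/A), 35 (U/A).

12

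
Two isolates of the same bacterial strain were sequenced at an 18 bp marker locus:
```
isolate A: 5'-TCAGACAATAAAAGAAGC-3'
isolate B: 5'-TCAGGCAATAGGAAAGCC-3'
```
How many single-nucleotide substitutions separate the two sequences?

Mismatches (1-based): base 5: A→G; base 11: A→G; base 12: A→G; base 14: G→A; base 16: A→G; base 17: G→C.

6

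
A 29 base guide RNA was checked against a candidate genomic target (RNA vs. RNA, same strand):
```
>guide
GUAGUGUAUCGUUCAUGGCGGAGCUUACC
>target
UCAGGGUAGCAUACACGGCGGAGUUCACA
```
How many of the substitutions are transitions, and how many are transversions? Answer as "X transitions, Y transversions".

5 transitions, 5 transversions

Transitions (purine↔purine or pyrimidine↔pyrimidine): 2 U→C, 11 G→A, 16 U→C, 24 C→U, 26 U→C.
Transversions (purine↔pyrimidine): 1 G→U, 5 U→G, 9 U→G, 13 U→A, 29 C→A.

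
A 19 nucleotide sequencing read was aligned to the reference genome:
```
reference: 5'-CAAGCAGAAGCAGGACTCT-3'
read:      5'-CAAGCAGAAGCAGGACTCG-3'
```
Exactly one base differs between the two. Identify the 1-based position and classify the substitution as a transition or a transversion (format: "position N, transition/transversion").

position 19, transversion

The sequences differ only at position 19: T→G (pyrimidine→purine), a transversion.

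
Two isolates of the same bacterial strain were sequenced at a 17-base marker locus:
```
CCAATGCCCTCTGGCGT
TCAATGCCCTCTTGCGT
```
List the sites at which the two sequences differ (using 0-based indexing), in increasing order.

0, 12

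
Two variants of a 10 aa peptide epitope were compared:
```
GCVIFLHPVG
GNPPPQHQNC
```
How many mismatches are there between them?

8

Comparing position by position, 8 positions differ: 2 (C/N), 3 (V/P), 4 (I/P), 5 (F/P), 6 (L/Q), 8 (P/Q), 9 (V/N), 10 (G/C).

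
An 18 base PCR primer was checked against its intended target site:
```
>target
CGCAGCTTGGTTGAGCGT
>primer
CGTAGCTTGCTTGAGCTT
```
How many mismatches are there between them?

3

The sequences differ at sites 3, 10, 17 (1-based) — 3 in total.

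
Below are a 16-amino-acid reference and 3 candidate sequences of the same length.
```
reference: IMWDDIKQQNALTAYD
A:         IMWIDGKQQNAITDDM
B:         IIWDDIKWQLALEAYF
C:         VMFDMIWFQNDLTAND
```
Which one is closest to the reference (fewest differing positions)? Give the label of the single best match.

B

A differs at 6 positions; B differs at 5 positions; C differs at 7 positions. The closest is B.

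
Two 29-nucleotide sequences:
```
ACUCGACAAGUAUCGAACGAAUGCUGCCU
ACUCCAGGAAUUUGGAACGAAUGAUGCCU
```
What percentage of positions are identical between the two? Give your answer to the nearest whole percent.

76%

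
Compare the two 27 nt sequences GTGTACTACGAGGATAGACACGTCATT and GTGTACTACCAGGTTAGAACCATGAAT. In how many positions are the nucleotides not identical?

7

Mismatches (1-based): position 10: G→C; position 14: A→T; position 19: C→A; position 20: A→C; position 22: G→A; position 24: C→G; position 26: T→A.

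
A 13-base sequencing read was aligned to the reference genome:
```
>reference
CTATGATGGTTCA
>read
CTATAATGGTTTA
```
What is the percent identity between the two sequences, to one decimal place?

2 positions differ (5, 12), so 11 of 13 match: 11/13 = 84.62%.

84.6%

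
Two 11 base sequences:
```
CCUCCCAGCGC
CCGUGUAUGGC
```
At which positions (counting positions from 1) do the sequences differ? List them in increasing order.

3, 4, 5, 6, 8, 9

Differences at position 3 (U→G), position 4 (C→U), position 5 (C→G), position 6 (C→U), position 8 (G→U), position 9 (C→G).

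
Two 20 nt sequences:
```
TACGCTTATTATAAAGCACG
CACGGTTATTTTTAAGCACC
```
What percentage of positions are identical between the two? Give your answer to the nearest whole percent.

75%

5 positions differ (1, 5, 11, 13, 20), so 15 of 20 match: 15/20 = 75%.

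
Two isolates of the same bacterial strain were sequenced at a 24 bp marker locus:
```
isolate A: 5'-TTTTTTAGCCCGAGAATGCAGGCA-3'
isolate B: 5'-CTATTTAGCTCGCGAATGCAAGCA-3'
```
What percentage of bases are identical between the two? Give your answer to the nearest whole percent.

79%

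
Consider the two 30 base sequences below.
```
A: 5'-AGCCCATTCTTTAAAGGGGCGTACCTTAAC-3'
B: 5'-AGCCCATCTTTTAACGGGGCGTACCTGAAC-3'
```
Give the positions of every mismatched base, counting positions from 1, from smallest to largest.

8, 9, 15, 27

Differences at position 8 (T→C), position 9 (C→T), position 15 (A→C), position 27 (T→G).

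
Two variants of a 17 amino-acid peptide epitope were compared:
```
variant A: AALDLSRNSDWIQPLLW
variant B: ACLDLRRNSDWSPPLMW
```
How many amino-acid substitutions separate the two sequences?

Comparing position by position, 5 positions differ: 2 (A/C), 6 (S/R), 12 (I/S), 13 (Q/P), 16 (L/M).

5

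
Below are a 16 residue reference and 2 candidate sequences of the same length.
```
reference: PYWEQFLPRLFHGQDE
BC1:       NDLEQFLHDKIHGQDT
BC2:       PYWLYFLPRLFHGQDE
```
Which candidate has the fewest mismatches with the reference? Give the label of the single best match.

Hamming distances to reference — BC1: 8; BC2: 2.
Smallest is BC2 with 2 mismatches.

BC2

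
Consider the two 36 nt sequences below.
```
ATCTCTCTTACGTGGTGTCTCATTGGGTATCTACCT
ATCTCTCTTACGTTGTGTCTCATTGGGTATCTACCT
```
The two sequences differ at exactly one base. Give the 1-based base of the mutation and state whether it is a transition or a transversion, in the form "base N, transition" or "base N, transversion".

The sequences differ only at base 14: G→T (purine→pyrimidine), a transversion.

base 14, transversion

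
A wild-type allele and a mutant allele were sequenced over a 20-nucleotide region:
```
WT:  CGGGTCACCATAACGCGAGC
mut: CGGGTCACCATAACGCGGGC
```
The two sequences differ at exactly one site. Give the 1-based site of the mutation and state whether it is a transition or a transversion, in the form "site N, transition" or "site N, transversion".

The sequences differ only at site 18: A→G (purine→purine), a transition.

site 18, transition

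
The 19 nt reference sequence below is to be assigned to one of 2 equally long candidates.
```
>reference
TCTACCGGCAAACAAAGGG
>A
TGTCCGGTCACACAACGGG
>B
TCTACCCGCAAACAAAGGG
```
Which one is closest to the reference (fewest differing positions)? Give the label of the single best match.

B

Hamming distances to reference — A: 6; B: 1.
Smallest is B with 1 mismatch.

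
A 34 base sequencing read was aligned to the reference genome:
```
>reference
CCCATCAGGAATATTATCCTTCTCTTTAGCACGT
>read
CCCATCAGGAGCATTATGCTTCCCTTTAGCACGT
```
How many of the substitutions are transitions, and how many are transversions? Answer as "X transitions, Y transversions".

3 transitions, 1 transversion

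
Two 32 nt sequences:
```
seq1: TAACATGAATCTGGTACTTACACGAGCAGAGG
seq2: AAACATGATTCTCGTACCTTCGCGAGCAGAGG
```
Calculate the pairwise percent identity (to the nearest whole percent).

81%

Mismatches at positions 1, 9, 13, 18, 20, 22 (1-based): 6 of 32.
Identical positions: 26/32 = 81.25% → 81%.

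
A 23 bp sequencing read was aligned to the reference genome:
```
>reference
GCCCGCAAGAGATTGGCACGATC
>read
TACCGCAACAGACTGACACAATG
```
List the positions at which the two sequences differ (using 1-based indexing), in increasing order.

1, 2, 9, 13, 16, 20, 23

Scanning 1-based: 1: G/T; 2: C/A; 9: G/C; 13: T/C; 16: G/A; 20: G/A; 23: C/G.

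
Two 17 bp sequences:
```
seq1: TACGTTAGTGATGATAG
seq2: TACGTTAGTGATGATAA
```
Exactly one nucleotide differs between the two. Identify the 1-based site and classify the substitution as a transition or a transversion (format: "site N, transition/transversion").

site 17, transition

Site 17 changes G→A. G is a purine and A is a purine, so this is a transition.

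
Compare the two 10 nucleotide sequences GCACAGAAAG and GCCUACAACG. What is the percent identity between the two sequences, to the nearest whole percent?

Mismatches at positions 3, 4, 6, 9 (1-based): 4 of 10.
Identical positions: 6/10 = 60% → 60%.

60%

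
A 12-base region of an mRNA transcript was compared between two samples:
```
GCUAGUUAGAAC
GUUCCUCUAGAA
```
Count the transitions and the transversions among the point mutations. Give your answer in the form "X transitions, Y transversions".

Transitions (purine↔purine or pyrimidine↔pyrimidine): 2 C→U, 7 U→C, 9 G→A, 10 A→G.
Transversions (purine↔pyrimidine): 4 A→C, 5 G→C, 8 A→U, 12 C→A.

4 transitions, 4 transversions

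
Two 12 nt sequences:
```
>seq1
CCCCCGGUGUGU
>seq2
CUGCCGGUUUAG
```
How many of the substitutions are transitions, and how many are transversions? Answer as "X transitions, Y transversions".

2 transitions, 3 transversions

Mismatches (1-based):
site 2: C→U (pyrimidine→pyrimidine, transition)
site 3: C→G (pyrimidine→purine, transversion)
site 9: G→U (purine→pyrimidine, transversion)
site 11: G→A (purine→purine, transition)
site 12: U→G (pyrimidine→purine, transversion)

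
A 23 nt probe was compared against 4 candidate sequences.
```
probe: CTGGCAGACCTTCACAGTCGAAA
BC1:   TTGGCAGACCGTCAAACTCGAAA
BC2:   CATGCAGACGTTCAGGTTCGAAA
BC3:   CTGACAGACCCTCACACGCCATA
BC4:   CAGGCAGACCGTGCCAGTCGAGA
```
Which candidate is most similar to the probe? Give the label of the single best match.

BC1 differs at 4 positions; BC2 differs at 6 positions; BC3 differs at 6 positions; BC4 differs at 5 positions. The closest is BC1.

BC1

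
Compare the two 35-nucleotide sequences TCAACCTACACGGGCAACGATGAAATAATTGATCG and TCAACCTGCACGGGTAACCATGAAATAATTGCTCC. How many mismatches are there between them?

Comparing position by position, 5 sites differ: 8 (A/G), 15 (C/T), 19 (G/C), 32 (A/C), 35 (G/C).

5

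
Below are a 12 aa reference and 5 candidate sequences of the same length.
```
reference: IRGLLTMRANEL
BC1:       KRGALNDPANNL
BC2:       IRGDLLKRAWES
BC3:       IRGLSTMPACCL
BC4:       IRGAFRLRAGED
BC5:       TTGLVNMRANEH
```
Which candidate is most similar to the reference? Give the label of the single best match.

BC3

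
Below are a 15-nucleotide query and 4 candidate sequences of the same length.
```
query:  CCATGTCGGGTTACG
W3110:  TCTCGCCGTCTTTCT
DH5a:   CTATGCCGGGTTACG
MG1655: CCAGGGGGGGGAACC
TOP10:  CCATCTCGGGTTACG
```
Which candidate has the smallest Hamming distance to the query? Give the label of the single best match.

TOP10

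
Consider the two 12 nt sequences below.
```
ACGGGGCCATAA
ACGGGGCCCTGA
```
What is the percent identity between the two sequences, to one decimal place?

83.3%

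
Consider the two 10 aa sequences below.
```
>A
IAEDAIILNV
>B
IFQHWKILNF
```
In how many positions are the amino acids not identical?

Mismatches (1-based): position 2: A→F; position 3: E→Q; position 4: D→H; position 5: A→W; position 6: I→K; position 10: V→F.

6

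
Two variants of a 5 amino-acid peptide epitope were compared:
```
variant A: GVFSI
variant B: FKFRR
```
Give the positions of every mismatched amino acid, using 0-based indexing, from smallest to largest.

Scanning 0-based: 0: G/F; 1: V/K; 3: S/R; 4: I/R.

0, 1, 3, 4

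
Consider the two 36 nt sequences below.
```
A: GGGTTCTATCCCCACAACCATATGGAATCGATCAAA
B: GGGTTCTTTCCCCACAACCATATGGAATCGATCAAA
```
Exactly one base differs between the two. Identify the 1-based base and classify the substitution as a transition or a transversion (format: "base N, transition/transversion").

base 8, transversion

Base 8 changes A→T. A is a purine and T is a pyrimidine, so this is a transversion.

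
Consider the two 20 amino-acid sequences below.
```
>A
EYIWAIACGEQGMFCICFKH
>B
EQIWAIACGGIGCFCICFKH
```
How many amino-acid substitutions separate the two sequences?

4

Comparing position by position, 4 residues differ: 2 (Y/Q), 10 (E/G), 11 (Q/I), 13 (M/C).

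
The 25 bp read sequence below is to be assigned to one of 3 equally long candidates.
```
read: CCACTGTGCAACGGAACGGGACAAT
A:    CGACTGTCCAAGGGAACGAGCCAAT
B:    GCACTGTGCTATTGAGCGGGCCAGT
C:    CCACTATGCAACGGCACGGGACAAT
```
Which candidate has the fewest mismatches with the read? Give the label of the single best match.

C

A differs at 5 positions; B differs at 7 positions; C differs at 2 positions. The closest is C.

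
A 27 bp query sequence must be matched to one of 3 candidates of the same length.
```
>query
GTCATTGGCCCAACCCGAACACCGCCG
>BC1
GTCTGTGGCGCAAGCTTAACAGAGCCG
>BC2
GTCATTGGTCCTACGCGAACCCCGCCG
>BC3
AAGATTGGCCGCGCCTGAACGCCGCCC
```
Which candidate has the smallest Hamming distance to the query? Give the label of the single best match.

BC2

Hamming distances to query — BC1: 8; BC2: 4; BC3: 9.
Smallest is BC2 with 4 mismatches.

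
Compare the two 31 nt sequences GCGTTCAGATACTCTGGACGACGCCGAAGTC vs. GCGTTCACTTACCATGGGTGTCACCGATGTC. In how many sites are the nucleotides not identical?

9

Comparing position by position, 9 sites differ: 8 (G/C), 9 (A/T), 13 (T/C), 14 (C/A), 18 (A/G), 19 (C/T), 21 (A/T), 23 (G/A), 28 (A/T).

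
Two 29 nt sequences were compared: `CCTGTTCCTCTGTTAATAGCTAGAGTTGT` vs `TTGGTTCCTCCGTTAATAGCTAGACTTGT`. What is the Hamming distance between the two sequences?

The sequences differ at positions 1, 2, 3, 11, 25 (1-based) — 5 in total.

5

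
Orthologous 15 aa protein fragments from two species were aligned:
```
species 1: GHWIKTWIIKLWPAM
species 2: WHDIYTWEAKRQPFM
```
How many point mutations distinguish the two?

8

The sequences differ at positions 1, 3, 5, 8, 9, 11, 12, 14 (1-based) — 8 in total.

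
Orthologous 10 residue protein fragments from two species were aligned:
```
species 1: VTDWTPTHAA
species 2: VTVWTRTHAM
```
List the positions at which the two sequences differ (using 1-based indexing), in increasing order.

3, 6, 10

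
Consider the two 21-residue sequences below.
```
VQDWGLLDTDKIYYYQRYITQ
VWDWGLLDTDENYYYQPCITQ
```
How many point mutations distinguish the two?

5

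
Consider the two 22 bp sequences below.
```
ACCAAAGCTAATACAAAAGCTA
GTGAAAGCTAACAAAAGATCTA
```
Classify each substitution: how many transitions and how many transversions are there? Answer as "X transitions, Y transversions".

4 transitions, 3 transversions

Transitions (purine↔purine or pyrimidine↔pyrimidine): 1 A→G, 2 C→T, 12 T→C, 17 A→G.
Transversions (purine↔pyrimidine): 3 C→G, 14 C→A, 19 G→T.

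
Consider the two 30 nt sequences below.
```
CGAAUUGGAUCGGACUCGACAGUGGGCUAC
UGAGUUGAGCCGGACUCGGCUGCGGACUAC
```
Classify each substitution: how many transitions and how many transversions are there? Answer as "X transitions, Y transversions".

Transitions (purine↔purine or pyrimidine↔pyrimidine): 1 C→U, 4 A→G, 8 G→A, 9 A→G, 10 U→C, 19 A→G, 23 U→C, 26 G→A.
Transversions (purine↔pyrimidine): 21 A→U.

8 transitions, 1 transversion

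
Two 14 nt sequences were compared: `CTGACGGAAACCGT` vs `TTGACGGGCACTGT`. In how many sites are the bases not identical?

4

Mismatches (1-based): site 1: C→T; site 8: A→G; site 9: A→C; site 12: C→T.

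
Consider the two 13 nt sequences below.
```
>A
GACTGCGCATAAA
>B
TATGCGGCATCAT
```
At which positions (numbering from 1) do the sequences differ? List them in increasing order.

Scanning 1-based: 1: G/T; 3: C/T; 4: T/G; 5: G/C; 6: C/G; 11: A/C; 13: A/T.

1, 3, 4, 5, 6, 11, 13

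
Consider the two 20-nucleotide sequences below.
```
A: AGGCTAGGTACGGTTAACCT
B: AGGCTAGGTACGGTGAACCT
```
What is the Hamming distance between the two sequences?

1

The sequences differ at sites 15 (1-based) — 1 in total.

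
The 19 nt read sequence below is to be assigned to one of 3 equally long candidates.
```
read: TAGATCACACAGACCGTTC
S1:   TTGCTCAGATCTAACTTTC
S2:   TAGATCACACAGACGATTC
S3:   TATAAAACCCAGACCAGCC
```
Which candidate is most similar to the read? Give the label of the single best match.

Hamming distances to read — S1: 8; S2: 2; S3: 7.
Smallest is S2 with 2 mismatches.

S2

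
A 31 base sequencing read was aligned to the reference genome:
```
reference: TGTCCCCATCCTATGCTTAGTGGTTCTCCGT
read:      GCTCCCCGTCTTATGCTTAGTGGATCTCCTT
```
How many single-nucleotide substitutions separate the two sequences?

Mismatches (1-based): base 1: T→G; base 2: G→C; base 8: A→G; base 11: C→T; base 24: T→A; base 30: G→T.

6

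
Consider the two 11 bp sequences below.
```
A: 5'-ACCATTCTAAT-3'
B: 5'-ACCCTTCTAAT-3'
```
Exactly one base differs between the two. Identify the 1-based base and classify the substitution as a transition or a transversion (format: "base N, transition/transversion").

base 4, transversion

Base 4 changes A→C. A is a purine and C is a pyrimidine, so this is a transversion.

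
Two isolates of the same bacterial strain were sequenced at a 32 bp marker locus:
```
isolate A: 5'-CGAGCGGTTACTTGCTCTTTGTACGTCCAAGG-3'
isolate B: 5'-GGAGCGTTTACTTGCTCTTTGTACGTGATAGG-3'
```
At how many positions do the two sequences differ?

5

The sequences differ at positions 1, 7, 27, 28, 29 (1-based) — 5 in total.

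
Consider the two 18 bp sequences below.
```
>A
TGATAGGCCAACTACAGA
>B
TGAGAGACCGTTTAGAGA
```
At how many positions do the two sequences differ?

The sequences differ at positions 4, 7, 10, 11, 12, 15 (1-based) — 6 in total.

6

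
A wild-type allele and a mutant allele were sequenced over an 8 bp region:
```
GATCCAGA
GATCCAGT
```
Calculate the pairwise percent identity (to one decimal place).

1 position differs (8), so 7 of 8 match: 7/8 = 87.5%.

87.5%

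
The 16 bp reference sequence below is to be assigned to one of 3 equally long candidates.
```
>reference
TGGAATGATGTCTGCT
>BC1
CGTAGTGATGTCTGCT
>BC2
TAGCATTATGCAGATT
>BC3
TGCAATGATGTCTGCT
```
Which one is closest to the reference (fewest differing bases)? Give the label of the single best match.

BC1 differs at 3 bases; BC2 differs at 8 bases; BC3 differs at 1 base. The closest is BC3.

BC3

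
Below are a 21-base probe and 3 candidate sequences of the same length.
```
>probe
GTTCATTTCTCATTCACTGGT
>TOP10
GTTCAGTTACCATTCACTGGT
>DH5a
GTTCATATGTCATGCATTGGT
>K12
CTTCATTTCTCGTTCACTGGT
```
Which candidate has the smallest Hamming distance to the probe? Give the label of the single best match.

TOP10 differs at 3 positions; DH5a differs at 4 positions; K12 differs at 2 positions. The closest is K12.

K12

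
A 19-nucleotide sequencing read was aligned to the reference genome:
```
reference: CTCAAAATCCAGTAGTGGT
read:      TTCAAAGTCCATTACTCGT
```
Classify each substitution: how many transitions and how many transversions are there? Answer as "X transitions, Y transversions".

2 transitions, 3 transversions

Transitions (purine↔purine or pyrimidine↔pyrimidine): 1 C→T, 7 A→G.
Transversions (purine↔pyrimidine): 12 G→T, 15 G→C, 17 G→C.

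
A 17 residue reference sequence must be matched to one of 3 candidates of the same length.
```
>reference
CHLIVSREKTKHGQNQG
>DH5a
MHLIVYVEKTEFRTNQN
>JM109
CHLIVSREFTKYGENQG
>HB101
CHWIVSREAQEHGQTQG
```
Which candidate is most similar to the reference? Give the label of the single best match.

Hamming distances to reference — DH5a: 8; JM109: 3; HB101: 5.
Smallest is JM109 with 3 mismatches.

JM109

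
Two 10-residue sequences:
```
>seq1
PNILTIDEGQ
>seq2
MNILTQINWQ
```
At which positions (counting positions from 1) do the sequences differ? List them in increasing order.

Scanning 1-based: 1: P/M; 6: I/Q; 7: D/I; 8: E/N; 9: G/W.

1, 6, 7, 8, 9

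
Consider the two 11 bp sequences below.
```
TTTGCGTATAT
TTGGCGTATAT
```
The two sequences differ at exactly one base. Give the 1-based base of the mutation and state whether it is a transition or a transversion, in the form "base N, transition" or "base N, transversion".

base 3, transversion

Base 3 changes T→G. T is a pyrimidine and G is a purine, so this is a transversion.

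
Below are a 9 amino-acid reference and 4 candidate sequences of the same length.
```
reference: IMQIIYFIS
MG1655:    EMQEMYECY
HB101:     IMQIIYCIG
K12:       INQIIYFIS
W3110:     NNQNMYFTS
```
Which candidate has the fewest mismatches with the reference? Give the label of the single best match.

K12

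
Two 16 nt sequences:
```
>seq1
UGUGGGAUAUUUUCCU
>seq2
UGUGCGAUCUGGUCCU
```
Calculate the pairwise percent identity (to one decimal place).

75.0%

4 positions differ (5, 9, 11, 12), so 12 of 16 match: 12/16 = 75%.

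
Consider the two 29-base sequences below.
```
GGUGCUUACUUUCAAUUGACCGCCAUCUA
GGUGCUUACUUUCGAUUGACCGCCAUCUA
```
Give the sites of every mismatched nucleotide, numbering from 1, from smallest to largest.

14

Scanning 1-based: 14: A/G.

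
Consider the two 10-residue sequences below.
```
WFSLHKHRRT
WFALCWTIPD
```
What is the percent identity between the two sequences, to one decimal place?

Mismatches at positions 3, 5, 6, 7, 8, 9, 10 (1-based): 7 of 10.
Identical positions: 3/10 = 30% → 30.0%.

30.0%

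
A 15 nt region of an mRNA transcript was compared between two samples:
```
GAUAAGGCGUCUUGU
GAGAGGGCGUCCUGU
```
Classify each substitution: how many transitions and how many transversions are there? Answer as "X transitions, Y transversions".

2 transitions, 1 transversion

Mismatches (1-based):
position 3: U→G (pyrimidine→purine, transversion)
position 5: A→G (purine→purine, transition)
position 12: U→C (pyrimidine→pyrimidine, transition)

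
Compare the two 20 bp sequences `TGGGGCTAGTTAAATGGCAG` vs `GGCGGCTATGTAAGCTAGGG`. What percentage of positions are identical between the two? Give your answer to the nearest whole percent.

Mismatches at positions 1, 3, 9, 10, 14, 15, 16, 17, 18, 19 (1-based): 10 of 20.
Identical positions: 10/20 = 50% → 50%.

50%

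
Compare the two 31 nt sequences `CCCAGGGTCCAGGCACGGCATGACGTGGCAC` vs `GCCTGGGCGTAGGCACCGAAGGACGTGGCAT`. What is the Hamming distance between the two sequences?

9

The sequences differ at positions 1, 4, 8, 9, 10, 17, 19, 21, 31 (1-based) — 9 in total.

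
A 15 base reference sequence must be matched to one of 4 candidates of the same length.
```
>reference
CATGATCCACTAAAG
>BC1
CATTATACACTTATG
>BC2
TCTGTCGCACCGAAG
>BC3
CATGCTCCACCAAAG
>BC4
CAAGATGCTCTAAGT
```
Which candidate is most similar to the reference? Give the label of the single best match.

Hamming distances to reference — BC1: 4; BC2: 7; BC3: 2; BC4: 5.
Smallest is BC3 with 2 mismatches.

BC3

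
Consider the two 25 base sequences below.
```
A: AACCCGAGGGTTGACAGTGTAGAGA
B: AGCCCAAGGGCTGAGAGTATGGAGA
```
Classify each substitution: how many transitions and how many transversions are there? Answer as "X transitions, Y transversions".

Mismatches (1-based):
base 2: A→G (purine→purine, transition)
base 6: G→A (purine→purine, transition)
base 11: T→C (pyrimidine→pyrimidine, transition)
base 15: C→G (pyrimidine→purine, transversion)
base 19: G→A (purine→purine, transition)
base 21: A→G (purine→purine, transition)

5 transitions, 1 transversion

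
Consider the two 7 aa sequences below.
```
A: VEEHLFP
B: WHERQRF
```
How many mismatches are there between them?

6

The sequences differ at residues 1, 2, 4, 5, 6, 7 (1-based) — 6 in total.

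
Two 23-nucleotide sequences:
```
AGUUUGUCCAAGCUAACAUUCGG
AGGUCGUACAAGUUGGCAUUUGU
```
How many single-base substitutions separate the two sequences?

8

Comparing position by position, 8 sites differ: 3 (U/G), 5 (U/C), 8 (C/A), 13 (C/U), 15 (A/G), 16 (A/G), 21 (C/U), 23 (G/U).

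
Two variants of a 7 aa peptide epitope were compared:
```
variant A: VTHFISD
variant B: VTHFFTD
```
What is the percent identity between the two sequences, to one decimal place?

71.4%

2 positions differ (5, 6), so 5 of 7 match: 5/7 = 71.43%.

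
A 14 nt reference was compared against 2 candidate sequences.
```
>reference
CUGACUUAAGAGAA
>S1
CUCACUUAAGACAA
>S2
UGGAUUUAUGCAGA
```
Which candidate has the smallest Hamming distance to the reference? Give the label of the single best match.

S1 differs at 2 positions; S2 differs at 7 positions. The closest is S1.

S1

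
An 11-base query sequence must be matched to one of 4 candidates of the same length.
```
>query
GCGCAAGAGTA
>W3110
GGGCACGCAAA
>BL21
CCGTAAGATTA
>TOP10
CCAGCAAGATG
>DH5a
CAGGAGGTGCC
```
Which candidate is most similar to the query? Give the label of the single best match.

BL21

Hamming distances to query — W3110: 5; BL21: 3; TOP10: 8; DH5a: 7.
Smallest is BL21 with 3 mismatches.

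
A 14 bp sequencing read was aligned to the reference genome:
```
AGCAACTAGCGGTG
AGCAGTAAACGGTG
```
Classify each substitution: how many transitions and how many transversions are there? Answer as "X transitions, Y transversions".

Transitions (purine↔purine or pyrimidine↔pyrimidine): 5 A→G, 6 C→T, 9 G→A.
Transversions (purine↔pyrimidine): 7 T→A.

3 transitions, 1 transversion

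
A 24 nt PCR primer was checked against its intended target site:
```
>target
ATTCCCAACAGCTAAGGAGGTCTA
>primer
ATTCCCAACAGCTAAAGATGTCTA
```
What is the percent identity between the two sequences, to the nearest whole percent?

2 positions differ (16, 19), so 22 of 24 match: 22/24 = 91.67%.

92%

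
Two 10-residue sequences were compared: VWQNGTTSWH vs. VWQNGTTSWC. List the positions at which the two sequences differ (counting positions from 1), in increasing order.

10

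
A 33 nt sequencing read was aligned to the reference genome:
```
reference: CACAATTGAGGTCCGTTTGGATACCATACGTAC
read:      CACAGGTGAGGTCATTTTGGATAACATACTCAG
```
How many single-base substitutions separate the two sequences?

The sequences differ at bases 5, 6, 14, 15, 24, 30, 31, 33 (1-based) — 8 in total.

8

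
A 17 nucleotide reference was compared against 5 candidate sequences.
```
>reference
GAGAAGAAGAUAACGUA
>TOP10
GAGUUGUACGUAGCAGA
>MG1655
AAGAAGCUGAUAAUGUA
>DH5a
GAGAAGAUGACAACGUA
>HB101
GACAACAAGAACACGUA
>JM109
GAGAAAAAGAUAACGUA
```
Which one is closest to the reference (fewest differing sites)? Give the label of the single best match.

JM109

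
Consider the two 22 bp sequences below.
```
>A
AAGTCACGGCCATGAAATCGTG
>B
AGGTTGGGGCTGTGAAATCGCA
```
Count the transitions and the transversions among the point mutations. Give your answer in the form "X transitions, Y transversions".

7 transitions, 1 transversion

Mismatches (1-based):
site 2: A→G (purine→purine, transition)
site 5: C→T (pyrimidine→pyrimidine, transition)
site 6: A→G (purine→purine, transition)
site 7: C→G (pyrimidine→purine, transversion)
site 11: C→T (pyrimidine→pyrimidine, transition)
site 12: A→G (purine→purine, transition)
site 21: T→C (pyrimidine→pyrimidine, transition)
site 22: G→A (purine→purine, transition)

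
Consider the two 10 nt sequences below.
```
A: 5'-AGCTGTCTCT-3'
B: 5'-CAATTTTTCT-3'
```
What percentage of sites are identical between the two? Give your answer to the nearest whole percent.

Mismatches at positions 1, 2, 3, 5, 7 (1-based): 5 of 10.
Identical positions: 5/10 = 50% → 50%.

50%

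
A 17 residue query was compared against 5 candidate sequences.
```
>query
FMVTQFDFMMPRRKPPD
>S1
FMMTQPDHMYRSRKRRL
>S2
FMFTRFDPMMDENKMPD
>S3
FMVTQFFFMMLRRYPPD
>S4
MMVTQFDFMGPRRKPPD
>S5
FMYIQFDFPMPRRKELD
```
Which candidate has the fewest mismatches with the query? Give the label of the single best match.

Hamming distances to query — S1: 9; S2: 7; S3: 3; S4: 2; S5: 5.
Smallest is S4 with 2 mismatches.

S4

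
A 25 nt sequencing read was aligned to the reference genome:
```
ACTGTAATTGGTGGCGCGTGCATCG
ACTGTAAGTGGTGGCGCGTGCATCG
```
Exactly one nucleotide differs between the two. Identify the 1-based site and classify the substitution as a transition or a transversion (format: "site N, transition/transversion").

site 8, transversion

The sequences differ only at site 8: T→G (pyrimidine→purine), a transversion.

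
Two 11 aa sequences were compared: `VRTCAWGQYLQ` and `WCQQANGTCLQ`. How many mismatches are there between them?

Mismatches (1-based): position 1: V→W; position 2: R→C; position 3: T→Q; position 4: C→Q; position 6: W→N; position 8: Q→T; position 9: Y→C.

7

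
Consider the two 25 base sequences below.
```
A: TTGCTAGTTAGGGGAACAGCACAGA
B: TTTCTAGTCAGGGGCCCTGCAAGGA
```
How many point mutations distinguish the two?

Mismatches (1-based): site 3: G→T; site 9: T→C; site 15: A→C; site 16: A→C; site 18: A→T; site 22: C→A; site 23: A→G.

7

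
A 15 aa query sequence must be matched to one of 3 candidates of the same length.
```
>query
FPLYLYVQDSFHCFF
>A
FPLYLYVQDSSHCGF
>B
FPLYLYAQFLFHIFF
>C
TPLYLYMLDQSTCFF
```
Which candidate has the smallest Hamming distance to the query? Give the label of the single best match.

A

Hamming distances to query — A: 2; B: 4; C: 6.
Smallest is A with 2 mismatches.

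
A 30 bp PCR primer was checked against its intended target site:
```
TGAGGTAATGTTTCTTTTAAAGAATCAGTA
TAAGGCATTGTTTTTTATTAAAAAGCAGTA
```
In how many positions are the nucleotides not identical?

8

The sequences differ at positions 2, 6, 8, 14, 17, 19, 22, 25 (1-based) — 8 in total.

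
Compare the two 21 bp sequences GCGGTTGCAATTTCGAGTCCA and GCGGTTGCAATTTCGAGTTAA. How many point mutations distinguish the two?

Mismatches (1-based): site 19: C→T; site 20: C→A.

2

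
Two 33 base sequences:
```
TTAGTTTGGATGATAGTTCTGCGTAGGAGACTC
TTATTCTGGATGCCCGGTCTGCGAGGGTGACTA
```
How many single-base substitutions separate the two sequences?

Comparing position by position, 10 sites differ: 4 (G/T), 6 (T/C), 13 (A/C), 14 (T/C), 15 (A/C), 17 (T/G), 24 (T/A), 25 (A/G), 28 (A/T), 33 (C/A).

10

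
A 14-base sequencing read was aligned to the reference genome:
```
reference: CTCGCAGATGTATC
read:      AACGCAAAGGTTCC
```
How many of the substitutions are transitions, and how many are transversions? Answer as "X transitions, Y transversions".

2 transitions, 4 transversions

Mismatches (1-based):
base 1: C→A (pyrimidine→purine, transversion)
base 2: T→A (pyrimidine→purine, transversion)
base 7: G→A (purine→purine, transition)
base 9: T→G (pyrimidine→purine, transversion)
base 12: A→T (purine→pyrimidine, transversion)
base 13: T→C (pyrimidine→pyrimidine, transition)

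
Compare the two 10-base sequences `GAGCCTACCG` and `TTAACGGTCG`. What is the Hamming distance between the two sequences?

The sequences differ at positions 1, 2, 3, 4, 6, 7, 8 (1-based) — 7 in total.

7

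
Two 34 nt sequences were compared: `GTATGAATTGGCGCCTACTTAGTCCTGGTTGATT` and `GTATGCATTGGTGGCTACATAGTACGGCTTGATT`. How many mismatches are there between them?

The sequences differ at positions 6, 12, 14, 19, 24, 26, 28 (1-based) — 7 in total.

7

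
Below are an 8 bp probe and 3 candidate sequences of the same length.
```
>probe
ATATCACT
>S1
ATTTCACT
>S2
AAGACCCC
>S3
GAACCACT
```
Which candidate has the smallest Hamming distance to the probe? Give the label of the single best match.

S1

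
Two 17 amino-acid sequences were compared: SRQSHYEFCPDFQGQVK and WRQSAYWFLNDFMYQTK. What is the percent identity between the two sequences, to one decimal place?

52.9%

Mismatches at positions 1, 5, 7, 9, 10, 13, 14, 16 (1-based): 8 of 17.
Identical positions: 9/17 = 52.94% → 52.9%.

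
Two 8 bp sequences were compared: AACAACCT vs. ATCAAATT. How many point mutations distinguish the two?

3

Comparing position by position, 3 bases differ: 2 (A/T), 6 (C/A), 7 (C/T).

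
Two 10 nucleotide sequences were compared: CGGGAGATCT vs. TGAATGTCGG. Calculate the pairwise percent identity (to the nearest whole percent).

20%

8 positions differ (1, 3, 4, 5, 7, 8, 9, 10), so 2 of 10 match: 2/10 = 20%.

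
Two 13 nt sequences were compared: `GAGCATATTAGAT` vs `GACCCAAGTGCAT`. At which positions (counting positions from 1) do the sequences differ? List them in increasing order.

3, 5, 6, 8, 10, 11

Differences at position 3 (G→C), position 5 (A→C), position 6 (T→A), position 8 (T→G), position 10 (A→G), position 11 (G→C).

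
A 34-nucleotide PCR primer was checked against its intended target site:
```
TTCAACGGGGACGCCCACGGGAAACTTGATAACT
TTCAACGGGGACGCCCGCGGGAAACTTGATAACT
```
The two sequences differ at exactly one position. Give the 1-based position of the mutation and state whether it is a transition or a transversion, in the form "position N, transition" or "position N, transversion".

The sequences differ only at position 17: A→G (purine→purine), a transition.

position 17, transition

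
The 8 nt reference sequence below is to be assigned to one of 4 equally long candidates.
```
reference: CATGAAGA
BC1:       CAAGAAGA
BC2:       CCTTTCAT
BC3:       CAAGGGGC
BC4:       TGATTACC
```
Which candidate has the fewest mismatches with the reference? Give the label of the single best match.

BC1 differs at 1 site; BC2 differs at 6 sites; BC3 differs at 4 sites; BC4 differs at 7 sites. The closest is BC1.

BC1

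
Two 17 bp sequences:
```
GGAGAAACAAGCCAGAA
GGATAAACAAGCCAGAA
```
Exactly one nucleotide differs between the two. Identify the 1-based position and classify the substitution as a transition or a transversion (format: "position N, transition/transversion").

position 4, transversion

Position 4 changes G→T. G is a purine and T is a pyrimidine, so this is a transversion.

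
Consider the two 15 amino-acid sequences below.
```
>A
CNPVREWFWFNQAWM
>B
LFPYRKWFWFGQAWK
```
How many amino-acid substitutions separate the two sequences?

Comparing position by position, 6 residues differ: 1 (C/L), 2 (N/F), 4 (V/Y), 6 (E/K), 11 (N/G), 15 (M/K).

6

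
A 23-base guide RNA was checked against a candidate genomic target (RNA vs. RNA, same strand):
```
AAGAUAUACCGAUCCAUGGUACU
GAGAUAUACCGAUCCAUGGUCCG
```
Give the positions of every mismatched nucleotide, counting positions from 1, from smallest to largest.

Scanning 1-based: 1: A/G; 21: A/C; 23: U/G.

1, 21, 23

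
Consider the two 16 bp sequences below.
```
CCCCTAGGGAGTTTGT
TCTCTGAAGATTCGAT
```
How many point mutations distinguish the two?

9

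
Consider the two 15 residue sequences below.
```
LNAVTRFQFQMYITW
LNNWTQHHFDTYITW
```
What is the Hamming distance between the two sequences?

Comparing position by position, 7 residues differ: 3 (A/N), 4 (V/W), 6 (R/Q), 7 (F/H), 8 (Q/H), 10 (Q/D), 11 (M/T).

7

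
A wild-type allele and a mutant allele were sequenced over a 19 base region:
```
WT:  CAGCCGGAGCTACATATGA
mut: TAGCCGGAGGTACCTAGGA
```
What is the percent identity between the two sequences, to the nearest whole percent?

4 positions differ (1, 10, 14, 17), so 15 of 19 match: 15/19 = 78.95%.

79%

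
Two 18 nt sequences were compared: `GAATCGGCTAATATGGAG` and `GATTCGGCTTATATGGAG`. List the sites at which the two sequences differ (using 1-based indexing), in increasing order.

Differences at site 3 (A→T), site 10 (A→T).

3, 10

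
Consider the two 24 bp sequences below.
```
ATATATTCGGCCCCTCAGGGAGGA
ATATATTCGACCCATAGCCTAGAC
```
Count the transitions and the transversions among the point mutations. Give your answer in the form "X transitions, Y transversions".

Transitions (purine↔purine or pyrimidine↔pyrimidine): 10 G→A, 17 A→G, 23 G→A.
Transversions (purine↔pyrimidine): 14 C→A, 16 C→A, 18 G→C, 19 G→C, 20 G→T, 24 A→C.

3 transitions, 6 transversions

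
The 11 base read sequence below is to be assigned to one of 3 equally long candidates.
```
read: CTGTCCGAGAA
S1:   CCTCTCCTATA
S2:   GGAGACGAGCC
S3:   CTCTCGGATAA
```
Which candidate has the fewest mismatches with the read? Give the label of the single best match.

S3

S1 differs at 8 bases; S2 differs at 7 bases; S3 differs at 3 bases. The closest is S3.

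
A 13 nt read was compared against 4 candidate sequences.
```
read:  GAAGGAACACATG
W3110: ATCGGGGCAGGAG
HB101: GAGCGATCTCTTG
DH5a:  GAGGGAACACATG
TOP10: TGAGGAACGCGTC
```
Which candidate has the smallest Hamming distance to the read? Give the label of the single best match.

Hamming distances to read — W3110: 8; HB101: 5; DH5a: 1; TOP10: 5.
Smallest is DH5a with 1 mismatch.

DH5a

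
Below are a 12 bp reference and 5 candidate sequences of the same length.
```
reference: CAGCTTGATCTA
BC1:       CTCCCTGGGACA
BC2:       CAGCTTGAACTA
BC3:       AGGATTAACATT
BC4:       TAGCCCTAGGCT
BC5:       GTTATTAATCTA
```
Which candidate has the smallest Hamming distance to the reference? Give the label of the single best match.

Hamming distances to reference — BC1: 7; BC2: 1; BC3: 7; BC4: 8; BC5: 5.
Smallest is BC2 with 1 mismatch.

BC2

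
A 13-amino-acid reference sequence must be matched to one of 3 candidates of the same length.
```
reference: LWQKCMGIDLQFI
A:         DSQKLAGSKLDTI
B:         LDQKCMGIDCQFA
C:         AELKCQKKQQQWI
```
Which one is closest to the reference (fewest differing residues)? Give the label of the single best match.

Hamming distances to reference — A: 8; B: 3; C: 9.
Smallest is B with 3 mismatches.

B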